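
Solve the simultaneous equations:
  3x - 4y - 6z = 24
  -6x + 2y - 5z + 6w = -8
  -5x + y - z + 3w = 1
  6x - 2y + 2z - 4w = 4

Row-reduce the augmented matrix:
R1 ← R1 / (3).
R2 ← R2 + 6·R1.
R3 ← R3 + 5·R1.
R4 ← R4 − 6·R1.
R2 ← R2 / (-6).
R1 ← R1 + 4/3·R2.
R3 ← R3 + 17/3·R2.
R4 ← R4 − 6·R2.
R3 ← R3 / (91/18).
R1 ← R1 − 16/9·R3.
R2 ← R2 − 17/6·R3.
R4 ← R4 + 3·R3.
R4 ← R4 / (38/91).
R1 ← R1 + 36/91·R4.
R2 ← R2 − 45/91·R4.
R3 ← R3 + 48/91·R4.
Reading off the reduced rows gives x = -4, y = -6, z = -2, w = -5.

x = -4, y = -6, z = -2, w = -5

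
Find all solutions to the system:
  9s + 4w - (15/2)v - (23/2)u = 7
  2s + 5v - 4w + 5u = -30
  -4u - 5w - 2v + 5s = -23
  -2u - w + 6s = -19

Row-reduce:
R1 ← R1 / (-23/2).
R2 ← R2 − 5·R1.
R3 ← R3 + 4·R1.
R4 ← R4 + 2·R1.
R2 ← R2 / (40/23).
R1 ← R1 − 15/23·R2.
R3 ← R3 − 14/23·R2.
R4 ← R4 − 30/23·R2.
R3 ← R3 / (-28/5).
R1 ← R1 − 1/2·R3.
R2 ← R2 + 13/10·R3.
Rank is 3 with 4 unknowns, leaving s free.

infinitely many solutions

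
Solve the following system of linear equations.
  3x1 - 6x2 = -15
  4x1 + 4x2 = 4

Row-reduce the augmented matrix:
R1 ← R1 / (3).
R2 ← R2 − 4·R1.
R2 ← R2 / (12).
R1 ← R1 + 2·R2.
Reading off the reduced rows gives x1 = -1, x2 = 2.

x1 = -1, x2 = 2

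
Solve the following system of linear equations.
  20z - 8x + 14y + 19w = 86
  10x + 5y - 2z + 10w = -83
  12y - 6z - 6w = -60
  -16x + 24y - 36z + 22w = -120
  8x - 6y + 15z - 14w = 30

x = -6, y = -3, z = 4, w = 0

Row-reduce the augmented matrix:
R1 ← R1 / (-8).
R2 ← R2 − 10·R1.
R4 ← R4 + 16·R1.
R5 ← R5 − 8·R1.
R2 ← R2 / (45/2).
R1 ← R1 + 7/4·R2.
R3 ← R3 − 12·R2.
R4 ← R4 + 4·R2.
R5 ← R5 − 8·R2.
R3 ← R3 / (-274/15).
R1 ← R1 + 32/45·R3.
R2 ← R2 − 46/45·R3.
R4 ← R4 + 3236/45·R3.
R5 ← R5 − 1207/45·R3.
R4 ← R4 / (11574/137).
R1 ← R1 − 649/548·R4.
R2 ← R2 − 43/274·R4.
R3 ← R3 − 180/137·R4.
R5 ← R5 + 5787/137·R4.
R5 reduces to 0 = 0, so the extra equation is consistent.
Reading off the reduced rows gives x = -6, y = -3, z = 4, w = 0.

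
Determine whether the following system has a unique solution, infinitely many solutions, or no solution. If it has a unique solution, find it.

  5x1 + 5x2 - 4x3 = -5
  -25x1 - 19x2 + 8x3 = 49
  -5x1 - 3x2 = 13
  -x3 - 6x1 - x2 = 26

x1 = -5, x2 = 4, x3 = 0

Row-reduce the augmented matrix:
R1 ← R1 / (5).
R2 ← R2 + 25·R1.
R3 ← R3 + 5·R1.
R4 ← R4 + 6·R1.
R2 ← R2 / (6).
R1 ← R1 − 1·R2.
R3 ← R3 − 2·R2.
R4 ← R4 − 5·R2.
Swap R3 and R4.
R3 ← R3 / (21/5).
R1 ← R1 − 6/5·R3.
R2 ← R2 + 2·R3.
R4 reduces to 0 = 0, so the extra equation is consistent.
Reading off the reduced rows gives x1 = -5, x2 = 4, x3 = 0.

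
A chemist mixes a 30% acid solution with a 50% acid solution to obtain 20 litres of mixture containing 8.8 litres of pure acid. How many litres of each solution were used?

Let a = litres of solution A, b = litres of solution B.
  a + b = 20
  (3/10)a + (1/2)b = 44/5
From equation 1: a = 20 − b.
Substitute into equation 2 and solve: b = 14.
Then a = 6.

litres of solution A: 6, litres of solution B: 14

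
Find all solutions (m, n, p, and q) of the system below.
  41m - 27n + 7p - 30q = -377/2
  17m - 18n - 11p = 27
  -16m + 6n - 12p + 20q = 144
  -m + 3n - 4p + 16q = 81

no solution

Row-reduce:
R1 ← R1 / (41).
R2 ← R2 − 17·R1.
R3 ← R3 + 16·R1.
R4 ← R4 + 1·R1.
R2 ← R2 / (-279/41).
R1 ← R1 + 27/41·R2.
R3 ← R3 + 186/41·R2.
R4 ← R4 − 96/41·R2.
Swap R3 and R4.
R3 ← R3 / (-267/31).
R1 ← R1 − 47/31·R3.
R2 ← R2 − 190/93·R3.
Row 4 reduces to 0 = 1/3, a contradiction. The system is inconsistent.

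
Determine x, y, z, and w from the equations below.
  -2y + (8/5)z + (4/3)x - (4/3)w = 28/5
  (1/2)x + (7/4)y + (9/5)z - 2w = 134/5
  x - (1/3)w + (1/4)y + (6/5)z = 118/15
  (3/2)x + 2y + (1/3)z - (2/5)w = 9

x = -2, y = 4, z = 6, w = -5

Row-reduce the augmented matrix:
R1 ← R1 / (4/3).
R2 ← R2 − 1/2·R1.
R3 ← R3 − 1·R1.
R4 ← R4 − 3/2·R1.
R2 ← R2 / (5/2).
R1 ← R1 + 3/2·R2.
R3 ← R3 − 7/4·R2.
R4 ← R4 − 17/4·R2.
R3 ← R3 / (-21/25).
R1 ← R1 − 48/25·R3.
R2 ← R2 − 12/25·R3.
R4 ← R4 + 263/75·R3.
R4 ← R4 / (-3323/945).
R1 ← R1 − 85/42·R4.
R2 ← R2 − 8/21·R4.
R3 ← R3 + 515/252·R4.
Reading off the reduced rows gives x = -2, y = 4, z = 6, w = -5.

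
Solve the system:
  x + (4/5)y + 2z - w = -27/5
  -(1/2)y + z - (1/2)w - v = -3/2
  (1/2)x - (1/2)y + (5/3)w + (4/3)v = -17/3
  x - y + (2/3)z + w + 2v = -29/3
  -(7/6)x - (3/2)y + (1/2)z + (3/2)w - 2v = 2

Row-reduce the augmented matrix:
R3 ← R3 − 1/2·R1.
R4 ← R4 − 1·R1.
R5 ← R5 + 7/6·R1.
R2 ← R2 / (-1/2).
R1 ← R1 − 4/5·R2.
R3 ← R3 + 9/10·R2.
R4 ← R4 + 9/5·R2.
R5 ← R5 + 17/30·R2.
R3 ← R3 / (-14/5).
R1 ← R1 − 18/5·R3.
R2 ← R2 + 2·R3.
R4 ← R4 + 74/15·R3.
R5 ← R5 − 17/10·R3.
R4 ← R4 / (-101/63).
R1 ← R1 − 15/7·R4.
R2 ← R2 + 25/21·R4.
R3 ← R3 + 23/21·R4.
R5 ← R5 − 58/21·R4.
R5 ← R5 / (1421/1212).
R1 ← R1 − 256/101·R5.
R2 ← R2 + 30/101·R5.
R3 ← R3 + 237/202·R5.
R4 ← R4 + 5/101·R5.
Reading off the reduced rows gives x = -6, y = 2, z = -1, w = -1, v = 0.

x = -6, y = 2, z = -1, w = -1, v = 0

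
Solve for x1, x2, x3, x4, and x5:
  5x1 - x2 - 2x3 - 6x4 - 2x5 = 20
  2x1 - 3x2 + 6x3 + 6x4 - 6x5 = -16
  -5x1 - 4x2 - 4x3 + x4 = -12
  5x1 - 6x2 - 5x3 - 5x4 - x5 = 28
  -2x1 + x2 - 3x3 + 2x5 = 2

x1 = 4, x2 = 0, x3 = -2, x4 = 0, x5 = 2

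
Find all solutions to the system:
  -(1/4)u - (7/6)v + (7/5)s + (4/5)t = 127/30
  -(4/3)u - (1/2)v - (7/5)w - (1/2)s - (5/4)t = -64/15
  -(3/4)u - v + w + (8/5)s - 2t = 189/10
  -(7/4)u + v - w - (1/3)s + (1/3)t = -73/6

Row-reduce:
R1 ← R1 / (-1/4).
R2 ← R2 + 4/3·R1.
R3 ← R3 + 3/4·R1.
R4 ← R4 + 7/4·R1.
R2 ← R2 / (103/18).
R1 ← R1 − 14/3·R2.
R3 ← R3 − 5/2·R2.
R4 ← R4 − 55/6·R2.
R3 ← R3 / (166/103).
R1 ← R1 − 588/515·R3.
R2 ← R2 + 126/515·R3.
R4 ← R4 − 128/103·R3.
R4 ← R4 / (971/498).
R1 ← R1 − 567/2075·R4.
R2 ← R2 + 5223/4150·R4.
R3 ← R3 − 907/1660·R4.
Rank is 4 with 5 unknowns, leaving t free.

infinitely many solutions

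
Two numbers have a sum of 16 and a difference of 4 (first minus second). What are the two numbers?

first number: 10, second number: 6

Let x = first number, y = second number.
  y + x = 16
  x - y = 4
Row-reduce the augmented matrix:
R2 ← R2 − 1·R1.
R2 ← R2 / (-2).
R1 ← R1 − 1·R2.
Reading off the reduced rows gives x = 10, y = 6.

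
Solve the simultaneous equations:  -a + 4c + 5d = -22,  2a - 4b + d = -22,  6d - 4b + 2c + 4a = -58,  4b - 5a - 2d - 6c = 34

a = -4, b = 2, c = 1, d = -6

Row-reduce the augmented matrix:
R1 ← R1 / (-1).
R2 ← R2 − 2·R1.
R3 ← R3 − 4·R1.
R4 ← R4 + 5·R1.
R2 ← R2 / (-4).
R3 ← R3 + 4·R2.
R4 ← R4 − 4·R2.
R3 ← R3 / (10).
R1 ← R1 + 4·R3.
R2 ← R2 + 2·R3.
R4 ← R4 + 18·R3.
R4 ← R4 / (11).
R1 ← R1 − 1·R4.
R2 ← R2 − 1/4·R4.
R3 ← R3 − 3/2·R4.
Reading off the reduced rows gives a = -4, b = 2, c = 1, d = -6.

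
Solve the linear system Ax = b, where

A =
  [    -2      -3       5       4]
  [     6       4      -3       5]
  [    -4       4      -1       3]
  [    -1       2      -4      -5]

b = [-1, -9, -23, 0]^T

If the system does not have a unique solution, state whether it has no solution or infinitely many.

x_1 = 2, x_2 = -2, x_3 = 1, x_4 = -2

Row-reduce the augmented matrix:
R1 ← R1 / (-2).
R2 ← R2 − 6·R1.
R3 ← R3 + 4·R1.
R4 ← R4 + 1·R1.
R2 ← R2 / (-5).
R1 ← R1 − 3/2·R2.
R3 ← R3 − 10·R2.
R4 ← R4 − 7/2·R2.
R3 ← R3 / (13).
R1 ← R1 − 11/10·R3.
R2 ← R2 + 12/5·R3.
R4 ← R4 − 19/10·R3.
R4 ← R4 / (43/65).
R1 ← R1 − 42/65·R4.
R2 ← R2 − 127/65·R4.
R3 ← R3 − 29/13·R4.
Reading off the reduced rows gives x_1 = 2, x_2 = -2, x_3 = 1, x_4 = -2.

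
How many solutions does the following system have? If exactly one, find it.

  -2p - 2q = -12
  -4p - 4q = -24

Row-reduce:
R1 ← R1 / (-2).
R2 ← R2 + 4·R1.
Rank is 1 with 2 unknowns, leaving q free.

infinitely many solutions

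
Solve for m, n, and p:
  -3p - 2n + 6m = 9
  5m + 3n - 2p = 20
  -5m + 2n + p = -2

m = 1, n = 3, p = -3

Row-reduce the augmented matrix:
R1 ← R1 / (6).
R2 ← R2 − 5·R1.
R3 ← R3 + 5·R1.
R2 ← R2 / (14/3).
R1 ← R1 + 1/3·R2.
R3 ← R3 − 1/3·R2.
R3 ← R3 / (-43/28).
R1 ← R1 + 13/28·R3.
R2 ← R2 − 3/28·R3.
Reading off the reduced rows gives m = 1, n = 3, p = -3.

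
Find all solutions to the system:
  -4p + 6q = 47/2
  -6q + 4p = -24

Row-reduce:
R1 ← R1 / (-4).
R2 ← R2 − 4·R1.
Row 2 reduces to 0 = -1/2, a contradiction. The system is inconsistent.

no solution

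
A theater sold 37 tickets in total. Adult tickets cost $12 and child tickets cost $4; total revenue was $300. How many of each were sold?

adult tickets: 19, child tickets: 18

Let a = adult tickets, c = child tickets.
  a + c = 37
  12a + 4c = 300
Row-reduce the augmented matrix:
R2 ← R2 − 12·R1.
R2 ← R2 / (-8).
R1 ← R1 − 1·R2.
Reading off the reduced rows gives a = 19, c = 18.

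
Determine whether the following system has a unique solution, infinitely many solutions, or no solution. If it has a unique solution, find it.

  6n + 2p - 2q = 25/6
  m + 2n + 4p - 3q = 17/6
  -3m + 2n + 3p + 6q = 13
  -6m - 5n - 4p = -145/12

m = 1/2, n = 3/4, p = 4/3, q = 3/2

Row-reduce the augmented matrix:
Swap R1 and R2.
R3 ← R3 + 3·R1.
R4 ← R4 + 6·R1.
R2 ← R2 / (6).
R1 ← R1 − 2·R2.
R3 ← R3 − 8·R2.
R4 ← R4 − 7·R2.
R3 ← R3 / (37/3).
R1 ← R1 − 10/3·R3.
R2 ← R2 − 1/3·R3.
R4 ← R4 − 53/3·R3.
R4 ← R4 / (-562/37).
R1 ← R1 + 83/37·R4.
R2 ← R2 + 12/37·R4.
R3 ← R3 + 1/37·R4.
Reading off the reduced rows gives m = 1/2, n = 3/4, p = 4/3, q = 3/2.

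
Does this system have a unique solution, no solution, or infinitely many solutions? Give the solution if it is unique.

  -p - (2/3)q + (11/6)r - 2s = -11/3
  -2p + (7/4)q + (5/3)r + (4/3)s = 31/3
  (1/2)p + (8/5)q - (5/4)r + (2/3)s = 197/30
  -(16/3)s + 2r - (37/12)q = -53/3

infinitely many solutions

Row-reduce:
R1 ← R1 / (-1).
R2 ← R2 + 2·R1.
R3 ← R3 − 1/2·R1.
R2 ← R2 / (37/12).
R1 ← R1 − 2/3·R2.
R3 ← R3 − 19/15·R2.
R4 ← R4 + 37/12·R2.
R3 ← R3 / (271/555).
R1 ← R1 + 311/222·R3.
R2 ← R2 + 24/37·R3.
Rank is 3 with 4 unknowns, leaving s free.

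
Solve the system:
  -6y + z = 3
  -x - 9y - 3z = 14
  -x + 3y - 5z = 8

Row-reduce:
Swap R1 and R2.
R1 ← R1 / (-1).
R3 ← R3 + 1·R1.
R2 ← R2 / (-6).
R1 ← R1 − 9·R2.
R3 ← R3 − 12·R2.
Rank is 2 with 3 unknowns, leaving z free.

infinitely many solutions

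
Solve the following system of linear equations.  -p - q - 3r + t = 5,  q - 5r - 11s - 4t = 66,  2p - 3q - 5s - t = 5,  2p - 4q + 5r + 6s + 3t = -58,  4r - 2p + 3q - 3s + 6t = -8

no solution

Row-reduce:
R1 ← R1 / (-1).
R3 ← R3 − 2·R1.
R4 ← R4 − 2·R1.
R5 ← R5 + 2·R1.
R1 ← R1 − 1·R2.
R3 ← R3 + 5·R2.
R4 ← R4 + 6·R2.
R5 ← R5 − 5·R2.
R3 ← R3 / (-31).
R1 ← R1 − 8·R3.
R2 ← R2 + 5·R3.
R4 ← R4 + 31·R3.
R5 ← R5 − 35·R3.
Swap R4 and R5.
R4 ← R4 / (-488/31).
R1 ← R1 + 139/31·R4.
R2 ← R2 + 41/31·R4.
R3 ← R3 − 60/31·R4.
Row 5 reduces to 0 = 3, a contradiction. The system is inconsistent.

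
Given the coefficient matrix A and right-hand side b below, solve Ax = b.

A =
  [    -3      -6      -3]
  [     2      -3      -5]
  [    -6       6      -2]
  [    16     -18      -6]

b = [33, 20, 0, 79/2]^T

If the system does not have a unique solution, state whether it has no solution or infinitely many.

no solution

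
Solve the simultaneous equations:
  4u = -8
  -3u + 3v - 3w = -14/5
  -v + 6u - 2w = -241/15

u = -2, v = -3/5, w = 7/3

Row-reduce the augmented matrix:
R1 ← R1 / (4).
R2 ← R2 + 3·R1.
R3 ← R3 − 6·R1.
R2 ← R2 / (3).
R3 ← R3 + 1·R2.
R3 ← R3 / (-3).
R2 ← R2 + 1·R3.
Reading off the reduced rows gives u = -2, v = -3/5, w = 7/3.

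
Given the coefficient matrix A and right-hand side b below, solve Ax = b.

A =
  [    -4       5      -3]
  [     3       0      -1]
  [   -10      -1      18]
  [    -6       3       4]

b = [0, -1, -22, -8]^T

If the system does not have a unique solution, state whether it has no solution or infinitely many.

Row-reduce:
R1 ← R1 / (-4).
R2 ← R2 − 3·R1.
R3 ← R3 + 10·R1.
R4 ← R4 + 6·R1.
R2 ← R2 / (15/4).
R1 ← R1 + 5/4·R2.
R3 ← R3 + 27/2·R2.
R4 ← R4 + 9/2·R2.
R3 ← R3 / (69/5).
R1 ← R1 + 1/3·R3.
R2 ← R2 + 13/15·R3.
R4 ← R4 − 23/5·R3.
Row 4 reduces to 0 = -2/3, a contradiction. The system is inconsistent.

no solution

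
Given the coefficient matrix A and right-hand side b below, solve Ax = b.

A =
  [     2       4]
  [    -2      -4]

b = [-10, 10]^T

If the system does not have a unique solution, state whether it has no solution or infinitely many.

Row-reduce:
R1 ← R1 / (2).
R2 ← R2 + 2·R1.
Rank is 1 with 2 unknowns, leaving x_2 free.

infinitely many solutions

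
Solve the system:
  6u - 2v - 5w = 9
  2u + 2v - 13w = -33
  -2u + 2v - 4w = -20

Row-reduce:
R1 ← R1 / (6).
R2 ← R2 − 2·R1.
R3 ← R3 + 2·R1.
R2 ← R2 / (8/3).
R1 ← R1 + 1/3·R2.
R3 ← R3 − 4/3·R2.
Row 3 reduces to 0 = 1, a contradiction. The system is inconsistent.

no solution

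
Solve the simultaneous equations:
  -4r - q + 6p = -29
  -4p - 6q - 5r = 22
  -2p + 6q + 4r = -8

p = -3, q = -5, r = 4

Row-reduce the augmented matrix:
R1 ← R1 / (6).
R2 ← R2 + 4·R1.
R3 ← R3 + 2·R1.
R2 ← R2 / (-20/3).
R1 ← R1 + 1/6·R2.
R3 ← R3 − 17/3·R2.
R3 ← R3 / (-77/20).
R1 ← R1 + 19/40·R3.
R2 ← R2 − 23/20·R3.
Reading off the reduced rows gives p = -3, q = -5, r = 4.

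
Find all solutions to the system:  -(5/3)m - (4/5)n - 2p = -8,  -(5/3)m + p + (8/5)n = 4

Row-reduce:
R1 ← R1 / (-5/3).
R2 ← R2 + 5/3·R1.
R2 ← R2 / (12/5).
R1 ← R1 − 12/25·R2.
Rank is 2 with 3 unknowns, leaving p free.

infinitely many solutions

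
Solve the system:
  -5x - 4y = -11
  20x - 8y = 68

x = 3, y = -1

Row-reduce the augmented matrix:
R1 ← R1 / (-5).
R2 ← R2 − 20·R1.
R2 ← R2 / (-24).
R1 ← R1 − 4/5·R2.
Reading off the reduced rows gives x = 3, y = -1.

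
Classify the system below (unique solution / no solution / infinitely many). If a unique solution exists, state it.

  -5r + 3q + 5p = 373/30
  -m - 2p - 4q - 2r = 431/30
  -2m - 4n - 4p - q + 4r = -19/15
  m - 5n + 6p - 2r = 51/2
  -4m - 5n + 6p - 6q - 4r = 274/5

m = -3/2, n = -12/5, p = 5/3, q = -14/5, r = -5/2

Row-reduce the augmented matrix:
Swap R1 and R2.
R1 ← R1 / (-1).
R3 ← R3 + 2·R1.
R4 ← R4 − 1·R1.
R5 ← R5 + 4·R1.
Swap R2 and R3.
R2 ← R2 / (-4).
R4 ← R4 + 5·R2.
R5 ← R5 + 5·R2.
R3 ← R3 / (5).
R1 ← R1 − 2·R3.
R4 ← R4 − 4·R3.
R5 ← R5 − 14·R3.
R4 ← R4 / (-303/20).
R1 ← R1 − 14/5·R4.
R2 ← R2 + 7/4·R4.
R3 ← R3 − 3/5·R4.
R5 ← R5 + 143/20·R4.
R5 ← R5 / (3854/303).
R1 ← R1 − 652/303·R5.
R2 ← R2 + 256/303·R5.
R3 ← R3 + 141/101·R5.
R4 ← R4 − 200/303·R5.
Reading off the reduced rows gives m = -3/2, n = -12/5, p = 5/3, q = -14/5, r = -5/2.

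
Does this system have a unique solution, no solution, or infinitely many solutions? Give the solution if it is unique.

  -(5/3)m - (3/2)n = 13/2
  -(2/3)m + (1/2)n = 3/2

Row-reduce the augmented matrix:
R1 ← R1 / (-5/3).
R2 ← R2 + 2/3·R1.
R2 ← R2 / (11/10).
R1 ← R1 − 9/10·R2.
Reading off the reduced rows gives m = -3, n = -1.

m = -3, n = -1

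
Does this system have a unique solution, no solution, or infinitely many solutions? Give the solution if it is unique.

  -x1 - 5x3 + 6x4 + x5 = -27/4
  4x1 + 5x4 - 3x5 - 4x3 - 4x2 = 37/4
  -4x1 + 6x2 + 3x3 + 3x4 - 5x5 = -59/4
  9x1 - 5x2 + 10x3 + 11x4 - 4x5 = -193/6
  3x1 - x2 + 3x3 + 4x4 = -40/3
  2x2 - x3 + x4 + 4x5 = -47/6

Row-reduce the augmented matrix:
R1 ← R1 / (-1).
R2 ← R2 − 4·R1.
R3 ← R3 + 4·R1.
R4 ← R4 − 9·R1.
R5 ← R5 − 3·R1.
R2 ← R2 / (-4).
R3 ← R3 − 6·R2.
R4 ← R4 + 5·R2.
R5 ← R5 + 1·R2.
R6 ← R6 − 2·R2.
R3 ← R3 / (-13).
R1 ← R1 − 5·R3.
R2 ← R2 − 6·R3.
R4 ← R4 + 5·R3.
R5 ← R5 + 6·R3.
R6 ← R6 + 13·R3.
R4 ← R4 / (1045/52).
R1 ← R1 − 69/26·R4.
R2 ← R2 − 163/52·R4.
R3 ← R3 + 45/26·R4.
R5 ← R5 − 227/52·R4.
R6 ← R6 + 7·R4.
R5 ← R5 / (997/209).
R1 ← R1 + 995/209·R5.
R2 ← R2 + 992/209·R5.
R3 ← R3 − 240/209·R5.
R4 ← R4 − 69/209·R5.
R6 ← R6 − 2991/209·R5.
R6 reduces to 0 = 0, so the extra equation is consistent.
Reading off the reduced rows gives x1 = 3/2, x2 = -1/3, x3 = -5/2, x4 = -8/3, x5 = -7/4.

x1 = 3/2, x2 = -1/3, x3 = -5/2, x4 = -8/3, x5 = -7/4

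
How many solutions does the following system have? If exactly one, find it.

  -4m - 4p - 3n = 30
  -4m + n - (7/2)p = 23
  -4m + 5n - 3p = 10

Row-reduce:
R1 ← R1 / (-4).
R2 ← R2 + 4·R1.
R3 ← R3 + 4·R1.
R2 ← R2 / (4).
R1 ← R1 − 3/4·R2.
R3 ← R3 − 8·R2.
Row 3 reduces to 0 = -6, a contradiction. The system is inconsistent.

no solution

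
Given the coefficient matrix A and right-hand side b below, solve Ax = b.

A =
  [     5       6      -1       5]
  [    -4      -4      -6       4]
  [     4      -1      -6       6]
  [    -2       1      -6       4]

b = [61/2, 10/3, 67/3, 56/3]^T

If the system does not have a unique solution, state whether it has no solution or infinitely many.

x_1 = 1, x_2 = 8/3, x_3 = -2, x_4 = 3/2

Row-reduce the augmented matrix:
R1 ← R1 / (5).
R2 ← R2 + 4·R1.
R3 ← R3 − 4·R1.
R4 ← R4 + 2·R1.
R2 ← R2 / (4/5).
R1 ← R1 − 6/5·R2.
R3 ← R3 + 29/5·R2.
R4 ← R4 − 17/5·R2.
R3 ← R3 / (-109/2).
R1 ← R1 − 10·R3.
R2 ← R2 + 17/2·R3.
R4 ← R4 − 45/2·R3.
R4 ← R4 / (-352/109).
R1 ← R1 − 1/109·R4.
R2 ← R2 − 70/109·R4.
R3 ← R3 + 120/109·R4.
Reading off the reduced rows gives x_1 = 1, x_2 = 8/3, x_3 = -2, x_4 = 3/2.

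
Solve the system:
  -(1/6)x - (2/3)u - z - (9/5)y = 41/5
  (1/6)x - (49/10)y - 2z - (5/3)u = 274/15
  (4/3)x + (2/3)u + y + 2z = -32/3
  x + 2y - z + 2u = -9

no solution

Row-reduce:
R1 ← R1 / (-1/6).
R2 ← R2 − 1/6·R1.
R3 ← R3 − 4/3·R1.
R4 ← R4 − 1·R1.
R2 ← R2 / (-67/10).
R1 ← R1 − 54/5·R2.
R3 ← R3 + 67/5·R2.
R4 ← R4 + 44/5·R2.
Swap R3 and R4.
R3 ← R3 / (-205/67).
R1 ← R1 − 78/67·R3.
R2 ← R2 − 30/67·R3.
Row 4 reduces to 0 = 2, a contradiction. The system is inconsistent.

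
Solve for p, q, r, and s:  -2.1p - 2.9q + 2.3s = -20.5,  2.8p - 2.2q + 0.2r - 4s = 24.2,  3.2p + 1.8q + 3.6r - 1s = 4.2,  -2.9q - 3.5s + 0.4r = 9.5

p = 4, q = 1, r = -4, s = -4

Row-reduce the augmented matrix:
R1 ← R1 / (-21/10).
R2 ← R2 − 14/5·R1.
R3 ← R3 − 16/5·R1.
R2 ← R2 / (-91/15).
R1 ← R1 − 29/21·R2.
R3 ← R3 + 55/21·R2.
R4 ← R4 + 29/10·R2.
R3 ← R3 / (11191/3185).
R1 ← R1 − 29/637·R3.
R2 ← R2 + 3/91·R3.
R4 ← R4 − 277/910·R3.
R4 ← R4 / (-184973/55955).
R1 ← R1 + 15056/11191·R4.
R2 ← R2 − 2027/11191·R4.
R3 ← R3 − 9261/11191·R4.
Reading off the reduced rows gives p = 4, q = 1, r = -4, s = -4.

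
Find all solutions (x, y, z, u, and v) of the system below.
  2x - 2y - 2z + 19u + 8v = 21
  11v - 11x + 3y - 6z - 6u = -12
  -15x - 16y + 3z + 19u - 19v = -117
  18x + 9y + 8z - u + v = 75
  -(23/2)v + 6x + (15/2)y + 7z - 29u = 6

infinitely many solutions

Row-reduce:
R1 ← R1 / (2).
R2 ← R2 + 11·R1.
R3 ← R3 + 15·R1.
R4 ← R4 − 18·R1.
R5 ← R5 − 6·R1.
R2 ← R2 / (-8).
R1 ← R1 + 1·R2.
R3 ← R3 + 31·R2.
R4 ← R4 − 27·R2.
R5 ← R5 − 27/2·R2.
R3 ← R3 / (431/8).
R1 ← R1 − 9/8·R3.
R2 ← R2 − 17/8·R3.
R4 ← R4 + 251/8·R3.
R5 ← R5 + 251/16·R3.
R4 ← R4 / (27763/862).
R1 ← R1 − 1539/862·R4.
R2 ← R2 + 3127/862·R4.
R3 ← R3 + 3523/862·R4.
R5 ← R5 − 27763/1724·R4.
Rank is 4 with 5 unknowns, leaving v free.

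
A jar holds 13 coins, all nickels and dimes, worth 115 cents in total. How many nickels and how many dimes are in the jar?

Let n = nickels, d = dimes.
  n + d = 13
  5n + 10d = 115
From equation 1: n = 13 − d.
Substitute into equation 2 and solve: d = 10.
Then n = 3.

nickels: 3, dimes: 10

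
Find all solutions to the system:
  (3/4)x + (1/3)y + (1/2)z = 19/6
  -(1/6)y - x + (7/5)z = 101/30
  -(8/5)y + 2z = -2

Row-reduce the augmented matrix:
R1 ← R1 / (3/4).
R2 ← R2 + 1·R1.
R2 ← R2 / (5/18).
R1 ← R1 − 4/9·R2.
R3 ← R3 + 8/5·R2.
R3 ← R3 / (1738/125).
R1 ← R1 + 66/25·R3.
R2 ← R2 − 186/25·R3.
Reading off the reduced rows gives x = 0, y = 5, z = 3.

x = 0, y = 5, z = 3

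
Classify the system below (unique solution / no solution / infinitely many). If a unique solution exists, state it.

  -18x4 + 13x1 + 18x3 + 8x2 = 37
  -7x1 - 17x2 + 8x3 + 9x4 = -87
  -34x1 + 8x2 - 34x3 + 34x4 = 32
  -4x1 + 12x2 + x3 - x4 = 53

infinitely many solutions

Row-reduce:
R1 ← R1 / (13).
R2 ← R2 + 7·R1.
R3 ← R3 + 34·R1.
R4 ← R4 + 4·R1.
R2 ← R2 / (-165/13).
R1 ← R1 − 8/13·R2.
R3 ← R3 − 376/13·R2.
R4 ← R4 − 188/13·R2.
R3 ← R3 / (1762/33).
R1 ← R1 − 74/33·R3.
R2 ← R2 + 46/33·R3.
R4 ← R4 − 881/33·R3.
Rank is 3 with 4 unknowns, leaving x4 free.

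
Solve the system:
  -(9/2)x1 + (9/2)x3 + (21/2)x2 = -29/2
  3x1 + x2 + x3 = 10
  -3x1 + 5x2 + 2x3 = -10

Row-reduce:
R1 ← R1 / (-9/2).
R2 ← R2 − 3·R1.
R3 ← R3 + 3·R1.
R2 ← R2 / (8).
R1 ← R1 + 7/3·R2.
R3 ← R3 + 2·R2.
Row 3 reduces to 0 = -1/4, a contradiction. The system is inconsistent.

no solution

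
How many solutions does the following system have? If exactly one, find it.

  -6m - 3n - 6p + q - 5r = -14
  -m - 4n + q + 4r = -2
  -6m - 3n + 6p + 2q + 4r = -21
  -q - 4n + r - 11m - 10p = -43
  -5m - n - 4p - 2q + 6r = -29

Row-reduce:
R1 ← R1 / (-6).
R2 ← R2 + 1·R1.
R3 ← R3 + 6·R1.
R4 ← R4 + 11·R1.
R5 ← R5 + 5·R1.
R2 ← R2 / (-7/2).
R1 ← R1 − 1/2·R2.
R4 ← R4 − 3/2·R2.
R5 ← R5 − 3/2·R2.
R3 ← R3 / (12).
R1 ← R1 − 8/7·R3.
R2 ← R2 + 2/7·R3.
R4 ← R4 − 10/7·R3.
R5 ← R5 − 10/7·R3.
R4 ← R4 / (-109/42).
R1 ← R1 + 1/7·R4.
R2 ← R2 + 3/14·R4.
R3 ← R3 − 1/12·R4.
R5 ← R5 + 109/42·R4.
Rank is 4 with 5 unknowns, leaving r free.

infinitely many solutions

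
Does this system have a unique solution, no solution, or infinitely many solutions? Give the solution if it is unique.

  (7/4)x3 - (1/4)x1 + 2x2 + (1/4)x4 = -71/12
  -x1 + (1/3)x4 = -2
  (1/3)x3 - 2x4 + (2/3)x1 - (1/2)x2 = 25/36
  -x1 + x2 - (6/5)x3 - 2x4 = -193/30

Row-reduce the augmented matrix:
R1 ← R1 / (-1/4).
R2 ← R2 + 1·R1.
R3 ← R3 − 2/3·R1.
R4 ← R4 + 1·R1.
R2 ← R2 / (-8).
R1 ← R1 + 8·R2.
R3 ← R3 − 29/6·R2.
R4 ← R4 + 7·R2.
R3 ← R3 / (37/48).
R2 ← R2 − 7/8·R3.
R4 ← R4 + 83/40·R3.
R4 ← R4 / (-787/111).
R1 ← R1 + 1/3·R4.
R2 ← R2 − 76/37·R4.
R3 ← R3 + 250/111·R4.
Reading off the reduced rows gives x1 = 7/3, x2 = -5/2, x3 = -1/3, x4 = 1.

x1 = 7/3, x2 = -5/2, x3 = -1/3, x4 = 1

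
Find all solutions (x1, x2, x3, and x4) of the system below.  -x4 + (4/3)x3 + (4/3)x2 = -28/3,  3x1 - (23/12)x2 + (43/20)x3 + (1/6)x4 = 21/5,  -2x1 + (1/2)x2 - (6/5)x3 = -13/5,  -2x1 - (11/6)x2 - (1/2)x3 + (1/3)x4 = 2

no solution

Row-reduce:
Swap R1 and R2.
R1 ← R1 / (3).
R3 ← R3 + 2·R1.
R4 ← R4 + 2·R1.
R2 ← R2 / (4/3).
R1 ← R1 + 23/36·R2.
R3 ← R3 + 7/9·R2.
R4 ← R4 + 28/9·R2.
R3 ← R3 / (91/90).
R1 ← R1 − 61/45·R3.
R2 ← R2 − 1·R3.
R4 ← R4 − 182/45·R3.
Row 4 reduces to 0 = 4, a contradiction. The system is inconsistent.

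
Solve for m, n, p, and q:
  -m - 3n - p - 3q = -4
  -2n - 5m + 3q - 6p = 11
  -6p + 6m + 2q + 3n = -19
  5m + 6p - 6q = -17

Row-reduce the augmented matrix:
R1 ← R1 / (-1).
R2 ← R2 + 5·R1.
R3 ← R3 − 6·R1.
R4 ← R4 − 5·R1.
R2 ← R2 / (13).
R1 ← R1 − 3·R2.
R3 ← R3 + 15·R2.
R4 ← R4 + 15·R2.
R3 ← R3 / (-171/13).
R1 ← R1 − 16/13·R3.
R2 ← R2 + 1/13·R3.
R4 ← R4 + 2/13·R3.
R4 ← R4 / (-49/171).
R1 ← R1 + 121/171·R4.
R2 ← R2 − 232/171·R4.
R3 ← R3 + 62/171·R4.
Reading off the reduced rows gives m = -1, n = -3, p = 2, q = 4.

m = -1, n = -3, p = 2, q = 4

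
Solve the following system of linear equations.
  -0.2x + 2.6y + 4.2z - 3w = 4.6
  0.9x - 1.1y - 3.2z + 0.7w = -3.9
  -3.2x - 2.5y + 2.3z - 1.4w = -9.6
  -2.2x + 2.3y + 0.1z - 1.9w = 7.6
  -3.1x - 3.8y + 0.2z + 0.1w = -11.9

Row-reduce the augmented matrix:
R1 ← R1 / (-1/5).
R2 ← R2 − 9/10·R1.
R3 ← R3 + 16/5·R1.
R4 ← R4 + 11/5·R1.
R5 ← R5 + 31/10·R1.
R2 ← R2 / (53/5).
R1 ← R1 + 13·R2.
R3 ← R3 + 441/10·R2.
R4 ← R4 + 263/10·R2.
R5 ← R5 + 441/10·R2.
R3 ← R3 / (443/1060).
R1 ← R1 + 185/106·R3.
R2 ← R2 − 157/106·R3.
R4 ← R4 + 1515/212·R3.
R5 ← R5 − 443/1060·R3.
R4 ← R4 / (-506869/4430).
R1 ← R1 + 12617/443·R4.
R2 ← R2 − 9910/443·R4.
R3 ← R3 + 7052/443·R4.
R5 reduces to 0 = 0, so the extra equation is consistent.
Reading off the reduced rows gives x = -1, y = 4, z = 0, w = 2.

x = -1, y = 4, z = 0, w = 2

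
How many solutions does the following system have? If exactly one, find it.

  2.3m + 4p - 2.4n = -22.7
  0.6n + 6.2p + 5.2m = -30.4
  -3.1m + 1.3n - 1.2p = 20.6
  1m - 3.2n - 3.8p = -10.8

Row-reduce the augmented matrix:
R1 ← R1 / (23/10).
R2 ← R2 − 26/5·R1.
R3 ← R3 + 31/10·R1.
R4 ← R4 − 1·R1.
R2 ← R2 / (693/115).
R1 ← R1 + 24/23·R2.
R3 ← R3 + 89/46·R2.
R4 ← R4 + 248/115·R2.
R3 ← R3 / (7573/2310).
R1 ← R1 − 96/77·R3.
R2 ← R2 + 109/231·R3.
R4 ← R4 + 7573/1155·R3.
R4 reduces to 0 = 0, so the extra equation is consistent.
Reading off the reduced rows gives m = -5, n = 3, p = -1.

m = -5, n = 3, p = -1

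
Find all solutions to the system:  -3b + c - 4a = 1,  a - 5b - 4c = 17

infinitely many solutions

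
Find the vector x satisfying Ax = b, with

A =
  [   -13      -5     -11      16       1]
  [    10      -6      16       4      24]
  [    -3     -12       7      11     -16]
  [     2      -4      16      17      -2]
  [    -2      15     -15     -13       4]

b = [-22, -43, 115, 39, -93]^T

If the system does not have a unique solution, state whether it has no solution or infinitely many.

Row-reduce:
R1 ← R1 / (-13).
R2 ← R2 − 10·R1.
R3 ← R3 + 3·R1.
R4 ← R4 − 2·R1.
R5 ← R5 + 2·R1.
R2 ← R2 / (-128/13).
R1 ← R1 − 5/13·R2.
R3 ← R3 + 141/13·R2.
R4 ← R4 + 62/13·R2.
R5 ← R5 − 205/13·R2.
R3 ← R3 / (79/64).
R1 ← R1 − 73/64·R3.
R2 ← R2 + 49/64·R3.
R4 ← R4 − 341/32·R3.
R5 ← R5 + 79/64·R3.
R4 ← R4 / (8181/79).
R1 ← R1 − 731/79·R4.
R2 ← R2 + 653/79·R4.
R3 ← R3 + 682/79·R4.
Row 5 reduces to 0 = 1/2, a contradiction. The system is inconsistent.

no solution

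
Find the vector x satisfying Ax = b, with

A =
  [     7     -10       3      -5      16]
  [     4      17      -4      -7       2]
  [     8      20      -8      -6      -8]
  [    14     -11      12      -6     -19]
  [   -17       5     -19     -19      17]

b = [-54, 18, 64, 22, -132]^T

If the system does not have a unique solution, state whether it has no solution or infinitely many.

Row-reduce the augmented matrix:
R1 ← R1 / (7).
R2 ← R2 − 4·R1.
R3 ← R3 − 8·R1.
R4 ← R4 − 14·R1.
R5 ← R5 + 17·R1.
R2 ← R2 / (159/7).
R1 ← R1 + 10/7·R2.
R3 ← R3 − 220/7·R2.
R4 ← R4 − 9·R2.
R5 ← R5 + 135/7·R2.
R3 ← R3 / (-560/159).
R1 ← R1 − 11/159·R3.
R2 ← R2 + 40/159·R3.
R4 ← R4 − 438/53·R3.
R5 ← R5 + 878/53·R3.
R4 ← R4 / (2579/140).
R1 ← R1 + 243/280·R4.
R2 ← R2 + 4/7·R4.
R3 ← R3 + 433/280·R4.
R5 ← R5 + 8439/140·R4.
R5 ← R5 / (-403914/2579).
R1 ← R1 + 13247/5158·R5.
R2 ← R2 + 4722/2579·R5.
R3 ← R3 + 13501/5158·R5.
R4 ← R4 + 12132/2579·R5.
Reading off the reduced rows gives x_1 = 3, x_2 = 2, x_3 = -1, x_4 = 4, x_5 = -2.

x_1 = 3, x_2 = 2, x_3 = -1, x_4 = 4, x_5 = -2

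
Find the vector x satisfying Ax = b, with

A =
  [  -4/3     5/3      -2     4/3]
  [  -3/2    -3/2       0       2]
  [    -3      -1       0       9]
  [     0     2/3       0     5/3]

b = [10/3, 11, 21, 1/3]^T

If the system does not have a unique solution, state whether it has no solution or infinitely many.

no solution

Row-reduce:
R1 ← R1 / (-4/3).
R2 ← R2 + 3/2·R1.
R3 ← R3 + 3·R1.
R2 ← R2 / (-27/8).
R1 ← R1 + 5/4·R2.
R3 ← R3 + 19/4·R2.
R4 ← R4 − 2/3·R2.
R3 ← R3 / (4/3).
R1 ← R1 − 2/3·R3.
R2 ← R2 + 2/3·R3.
R4 ← R4 − 4/9·R3.
Row 4 reduces to 0 = 2/3, a contradiction. The system is inconsistent.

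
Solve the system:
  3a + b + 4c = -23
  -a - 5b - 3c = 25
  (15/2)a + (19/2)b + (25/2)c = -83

Row-reduce:
R1 ← R1 / (3).
R2 ← R2 + 1·R1.
R3 ← R3 − 15/2·R1.
R2 ← R2 / (-14/3).
R1 ← R1 − 1/3·R2.
R3 ← R3 − 7·R2.
Row 3 reduces to 0 = 1/2, a contradiction. The system is inconsistent.

no solution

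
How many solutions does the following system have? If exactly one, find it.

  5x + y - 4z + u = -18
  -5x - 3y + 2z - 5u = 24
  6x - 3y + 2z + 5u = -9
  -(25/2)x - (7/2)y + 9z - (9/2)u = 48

infinitely many solutions

Row-reduce:
R1 ← R1 / (5).
R2 ← R2 + 5·R1.
R3 ← R3 − 6·R1.
R4 ← R4 + 25/2·R1.
R2 ← R2 / (-2).
R1 ← R1 − 1/5·R2.
R3 ← R3 + 21/5·R2.
R4 ← R4 + 1·R2.
R3 ← R3 / (11).
R1 ← R1 + 1·R3.
R2 ← R2 − 1·R3.
Rank is 3 with 4 unknowns, leaving u free.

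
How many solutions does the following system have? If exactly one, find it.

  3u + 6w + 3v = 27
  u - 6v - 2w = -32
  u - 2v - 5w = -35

u = -4, v = 3, w = 5

Row-reduce the augmented matrix:
R1 ← R1 / (3).
R2 ← R2 − 1·R1.
R3 ← R3 − 1·R1.
R2 ← R2 / (-7).
R1 ← R1 − 1·R2.
R3 ← R3 + 3·R2.
R3 ← R3 / (-37/7).
R1 ← R1 − 10/7·R3.
R2 ← R2 − 4/7·R3.
Reading off the reduced rows gives u = -4, v = 3, w = 5.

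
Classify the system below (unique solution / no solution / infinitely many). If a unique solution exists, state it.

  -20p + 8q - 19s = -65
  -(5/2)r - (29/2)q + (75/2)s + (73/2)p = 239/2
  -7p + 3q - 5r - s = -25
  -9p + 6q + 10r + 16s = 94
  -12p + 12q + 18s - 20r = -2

no solution

Row-reduce:
R1 ← R1 / (-20).
R2 ← R2 − 73/2·R1.
R3 ← R3 + 7·R1.
R4 ← R4 + 9·R1.
R5 ← R5 + 12·R1.
R2 ← R2 / (1/10).
R1 ← R1 + 2/5·R2.
R3 ← R3 − 1/5·R2.
R4 ← R4 − 12/5·R2.
R5 ← R5 − 36/5·R2.
Swap R3 and R4.
R3 ← R3 / (70).
R1 ← R1 + 10·R3.
R2 ← R2 + 25·R3.
R5 ← R5 − 160·R3.
Swap R4 and R5.
R4 ← R4 / (-526/7).
R1 ← R1 − 85/14·R4.
R2 ← R2 − 717/56·R4.
R3 ← R3 + 173/280·R4.
Row 5 reduces to 0 = -4, a contradiction. The system is inconsistent.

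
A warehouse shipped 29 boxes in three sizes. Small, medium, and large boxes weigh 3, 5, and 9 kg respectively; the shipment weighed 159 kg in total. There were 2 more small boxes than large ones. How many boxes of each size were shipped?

Let s = small boxes, m = medium boxes, l = large boxes.
  s + m + l = 29
  3s + 5m + 9l = 159
  s - l = 2
Row-reduce the augmented matrix:
R2 ← R2 − 3·R1.
R3 ← R3 − 1·R1.
R2 ← R2 / (2).
R1 ← R1 − 1·R2.
R3 ← R3 + 1·R2.
R1 ← R1 + 2·R3.
R2 ← R2 − 3·R3.
Reading off the reduced rows gives s = 11, m = 9, l = 9.

small boxes: 11, medium boxes: 9, large boxes: 9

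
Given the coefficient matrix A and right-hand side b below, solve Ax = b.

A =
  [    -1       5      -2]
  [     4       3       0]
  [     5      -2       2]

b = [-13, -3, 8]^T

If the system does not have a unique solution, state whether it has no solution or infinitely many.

Row-reduce:
R1 ← R1 / (-1).
R2 ← R2 − 4·R1.
R3 ← R3 − 5·R1.
R2 ← R2 / (23).
R1 ← R1 + 5·R2.
R3 ← R3 − 23·R2.
Row 3 reduces to 0 = -2, a contradiction. The system is inconsistent.

no solution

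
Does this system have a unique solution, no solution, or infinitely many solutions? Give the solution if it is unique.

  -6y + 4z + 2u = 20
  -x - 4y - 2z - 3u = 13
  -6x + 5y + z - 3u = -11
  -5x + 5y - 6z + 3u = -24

x = 0, y = -3, z = 1, u = -1

Row-reduce the augmented matrix:
Swap R1 and R2.
R1 ← R1 / (-1).
R3 ← R3 + 6·R1.
R4 ← R4 + 5·R1.
R2 ← R2 / (-6).
R1 ← R1 − 4·R2.
R3 ← R3 − 29·R2.
R4 ← R4 − 25·R2.
R3 ← R3 / (97/3).
R1 ← R1 − 14/3·R3.
R2 ← R2 + 2/3·R3.
R4 ← R4 − 62/3·R3.
R4 ← R4 / (1025/97).
R1 ← R1 − 75/97·R4.
R2 ← R2 − 17/97·R4.
R3 ← R3 − 74/97·R4.
Reading off the reduced rows gives x = 0, y = -3, z = 1, u = -1.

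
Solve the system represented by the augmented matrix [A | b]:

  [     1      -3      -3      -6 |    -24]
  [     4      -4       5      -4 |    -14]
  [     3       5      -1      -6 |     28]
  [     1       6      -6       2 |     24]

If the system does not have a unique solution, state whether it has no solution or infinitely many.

Row-reduce the augmented matrix:
R2 ← R2 − 4·R1.
R3 ← R3 − 3·R1.
R4 ← R4 − 1·R1.
R2 ← R2 / (8).
R1 ← R1 + 3·R2.
R3 ← R3 − 14·R2.
R4 ← R4 − 9·R2.
R3 ← R3 / (-87/4).
R1 ← R1 − 27/8·R3.
R2 ← R2 − 17/8·R3.
R4 ← R4 + 177/8·R3.
R4 ← R4 / (258/29).
R1 ← R1 + 60/29·R4.
R2 ← R2 − 22/87·R4.
R3 ← R3 − 92/87·R4.
Reading off the reduced rows gives x_1 = 0, x_2 = 6, x_3 = 2, x_4 = 0.

x_1 = 0, x_2 = 6, x_3 = 2, x_4 = 0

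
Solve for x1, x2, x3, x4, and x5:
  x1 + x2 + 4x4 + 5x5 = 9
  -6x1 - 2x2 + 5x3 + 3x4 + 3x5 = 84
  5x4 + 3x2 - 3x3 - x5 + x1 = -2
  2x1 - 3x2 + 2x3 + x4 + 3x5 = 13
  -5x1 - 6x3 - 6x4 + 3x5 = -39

x1 = -6, x2 = -4, x3 = 5, x4 = 6, x5 = -1

Row-reduce the augmented matrix:
R2 ← R2 + 6·R1.
R3 ← R3 − 1·R1.
R4 ← R4 − 2·R1.
R5 ← R5 + 5·R1.
R2 ← R2 / (4).
R1 ← R1 − 1·R2.
R3 ← R3 − 2·R2.
R4 ← R4 + 5·R2.
R5 ← R5 − 5·R2.
R3 ← R3 / (-11/2).
R1 ← R1 + 5/4·R3.
R2 ← R2 − 5/4·R3.
R4 ← R4 − 33/4·R3.
R5 ← R5 + 49/4·R3.
R4 ← R4 / (8).
R1 ← R1 − 1/11·R4.
R2 ← R2 − 43/11·R4.
R3 ← R3 − 25/11·R4.
R5 ← R5 − 89/11·R4.
R5 ← R5 / (6399/176).
R1 ← R1 − 327/176·R5.
R2 ← R2 − 509/176·R5.
R3 ← R3 − 695/176·R5.
R4 ← R4 − 1/16·R5.
Reading off the reduced rows gives x1 = -6, x2 = -4, x3 = 5, x4 = 6, x5 = -1.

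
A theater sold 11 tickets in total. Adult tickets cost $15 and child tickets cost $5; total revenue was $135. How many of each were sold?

adult tickets: 8, child tickets: 3

Let a = adult tickets, c = child tickets.
  a + c = 11
  15a + 5c = 135
From equation 1: a = 11 − c.
Substitute into equation 2 and solve: c = 3.
Then a = 8.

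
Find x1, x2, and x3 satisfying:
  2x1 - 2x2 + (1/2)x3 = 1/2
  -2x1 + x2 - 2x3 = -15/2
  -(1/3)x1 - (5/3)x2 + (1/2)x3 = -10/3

Row-reduce the augmented matrix:
R1 ← R1 / (2).
R2 ← R2 + 2·R1.
R3 ← R3 + 1/3·R1.
R2 ← R2 / (-1).
R1 ← R1 + 1·R2.
R3 ← R3 + 2·R2.
R3 ← R3 / (43/12).
R1 ← R1 − 7/4·R3.
R2 ← R2 − 3/2·R3.
Reading off the reduced rows gives x1 = 2, x2 = 5/2, x3 = 3.

x1 = 2, x2 = 5/2, x3 = 3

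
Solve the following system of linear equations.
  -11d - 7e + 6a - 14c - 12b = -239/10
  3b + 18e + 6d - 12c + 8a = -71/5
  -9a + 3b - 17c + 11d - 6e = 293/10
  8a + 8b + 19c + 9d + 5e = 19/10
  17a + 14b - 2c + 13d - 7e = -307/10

a = -2, b = -2, c = 3/5, d = 5/2, e = 0

Row-reduce the augmented matrix:
R1 ← R1 / (6).
R2 ← R2 − 8·R1.
R3 ← R3 + 9·R1.
R4 ← R4 − 8·R1.
R5 ← R5 − 17·R1.
R2 ← R2 / (19).
R1 ← R1 + 2·R2.
R3 ← R3 + 15·R2.
R4 ← R4 − 24·R2.
R5 ← R5 − 48·R2.
R3 ← R3 / (-622/19).
R1 ← R1 + 31/19·R3.
R2 ← R2 − 20/57·R3.
R4 ← R4 − 1667/57·R3.
R5 ← R5 − 1187/57·R3.
R4 ← R4 / (26959/3732).
R1 ← R1 + 245/1244·R4.
R2 ← R2 − 1123/933·R4.
R3 ← R3 + 411/1244·R4.
R5 ← R5 + 4343/3732·R4.
R5 ← R5 / (-1496509/26959).
R1 ← R1 − 27783/26959·R5.
R2 ← R2 − 110576/26959·R5.
R3 ← R3 + 23486/26959·R5.
R4 ← R4 + 58427/26959·R5.
Reading off the reduced rows gives a = -2, b = -2, c = 3/5, d = 5/2, e = 0.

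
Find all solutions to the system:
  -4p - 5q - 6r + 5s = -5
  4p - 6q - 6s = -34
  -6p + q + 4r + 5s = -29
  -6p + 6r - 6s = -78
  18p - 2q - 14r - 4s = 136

p = 5, q = 6, r = -5, s = 3

Row-reduce the augmented matrix:
R1 ← R1 / (-4).
R2 ← R2 − 4·R1.
R3 ← R3 + 6·R1.
R4 ← R4 + 6·R1.
R5 ← R5 − 18·R1.
R2 ← R2 / (-11).
R1 ← R1 − 5/4·R2.
R3 ← R3 − 17/2·R2.
R4 ← R4 − 15/2·R2.
R5 ← R5 + 49/2·R2.
R3 ← R3 / (92/11).
R1 ← R1 − 9/11·R3.
R2 ← R2 − 6/11·R3.
R4 ← R4 − 120/11·R3.
R5 ← R5 + 304/11·R3.
R4 ← R4 / (-228/23).
R1 ← R1 + 24/23·R4.
R2 ← R2 − 7/23·R4.
R3 ← R3 + 9/23·R4.
R5 ← R5 − 228/23·R4.
R5 reduces to 0 = 0, so the extra equation is consistent.
Reading off the reduced rows gives p = 5, q = 6, r = -5, s = 3.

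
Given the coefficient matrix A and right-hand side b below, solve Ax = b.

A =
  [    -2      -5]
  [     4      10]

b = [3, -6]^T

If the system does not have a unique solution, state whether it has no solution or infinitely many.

infinitely many solutions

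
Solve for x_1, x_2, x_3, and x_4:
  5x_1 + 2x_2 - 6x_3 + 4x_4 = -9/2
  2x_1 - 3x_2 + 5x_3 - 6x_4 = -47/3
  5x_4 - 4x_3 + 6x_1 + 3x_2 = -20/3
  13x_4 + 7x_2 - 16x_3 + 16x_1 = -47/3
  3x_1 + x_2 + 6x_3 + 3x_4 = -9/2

Row-reduce the augmented matrix:
R1 ← R1 / (5).
R2 ← R2 − 2·R1.
R3 ← R3 − 6·R1.
R4 ← R4 − 16·R1.
R5 ← R5 − 3·R1.
R2 ← R2 / (-19/5).
R1 ← R1 − 2/5·R2.
R3 ← R3 − 3/5·R2.
R4 ← R4 − 3/5·R2.
R5 ← R5 + 1/5·R2.
R3 ← R3 / (83/19).
R1 ← R1 + 8/19·R3.
R2 ← R2 + 37/19·R3.
R4 ← R4 − 83/19·R3.
R5 ← R5 − 175/19·R3.
Swap R4 and R5.
R4 ← R4 / (258/83).
R1 ← R1 + 8/83·R4.
R2 ← R2 − 129/83·R4.
R3 ← R3 + 19/83·R4.
R5 reduces to 0 = 0, so the extra equation is consistent.
Reading off the reduced rows gives x_1 = -5/2, x_2 = -1, x_3 = -1/3, x_4 = 2.

x_1 = -5/2, x_2 = -1, x_3 = -1/3, x_4 = 2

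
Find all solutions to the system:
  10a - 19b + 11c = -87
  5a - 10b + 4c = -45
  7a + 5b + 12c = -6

Row-reduce the augmented matrix:
R1 ← R1 / (10).
R2 ← R2 − 5·R1.
R3 ← R3 − 7·R1.
R2 ← R2 / (-1/2).
R1 ← R1 + 19/10·R2.
R3 ← R3 − 183/10·R2.
R3 ← R3 / (-253/5).
R1 ← R1 − 34/5·R3.
R2 ← R2 − 3·R3.
Reading off the reduced rows gives a = -3, b = 3, c = 0.

a = -3, b = 3, c = 0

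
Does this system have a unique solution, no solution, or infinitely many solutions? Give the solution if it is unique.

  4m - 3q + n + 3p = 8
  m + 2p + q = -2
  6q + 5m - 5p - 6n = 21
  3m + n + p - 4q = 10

Row-reduce:
R1 ← R1 / (4).
R2 ← R2 − 1·R1.
R3 ← R3 − 5·R1.
R4 ← R4 − 3·R1.
R2 ← R2 / (-1/4).
R1 ← R1 − 1/4·R2.
R3 ← R3 + 29/4·R2.
R4 ← R4 − 1/4·R2.
R3 ← R3 / (-45).
R1 ← R1 − 2·R3.
R2 ← R2 + 5·R3.
Rank is 3 with 4 unknowns, leaving q free.

infinitely many solutions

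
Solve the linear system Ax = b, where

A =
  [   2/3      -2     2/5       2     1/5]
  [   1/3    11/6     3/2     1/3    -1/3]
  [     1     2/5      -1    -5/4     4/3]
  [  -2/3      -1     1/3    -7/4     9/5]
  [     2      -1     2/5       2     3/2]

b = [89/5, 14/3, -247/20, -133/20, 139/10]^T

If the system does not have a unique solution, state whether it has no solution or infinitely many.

x_1 = 3, x_2 = -4, x_3 = 6, x_4 = 3, x_5 = -3

Row-reduce the augmented matrix:
R1 ← R1 / (2/3).
R2 ← R2 − 1/3·R1.
R3 ← R3 − 1·R1.
R4 ← R4 + 2/3·R1.
R5 ← R5 − 2·R1.
R2 ← R2 / (17/6).
R1 ← R1 + 3·R2.
R3 ← R3 − 17/5·R2.
R4 ← R4 + 3·R2.
R5 ← R5 − 5·R2.
R3 ← R3 / (-79/25).
R1 ← R1 − 168/85·R3.
R2 ← R2 − 39/85·R3.
R4 ← R4 − 538/255·R3.
R5 ← R5 + 263/85·R3.
R4 ← R4 / (-14823/5372).
R1 ← R1 − 183/1343·R4.
R2 ← R2 + 3955/5372·R4.
R3 ← R3 − 345/316·R4.
R5 ← R5 − 2979/5372·R4.
R5 ← R5 / (49058/74115).
R1 ← R1 − 6853/7290·R5.
R2 ← R2 + 164177/266814·R5.
R3 ← R3 − 47011/88938·R5.
R4 ← R4 + 623272/667035·R5.
Reading off the reduced rows gives x_1 = 3, x_2 = -4, x_3 = 6, x_4 = 3, x_5 = -3.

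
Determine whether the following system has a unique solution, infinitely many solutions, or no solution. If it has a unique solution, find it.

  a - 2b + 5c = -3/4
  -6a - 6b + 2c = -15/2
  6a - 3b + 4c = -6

Row-reduce the augmented matrix:
R2 ← R2 + 6·R1.
R3 ← R3 − 6·R1.
R2 ← R2 / (-18).
R1 ← R1 + 2·R2.
R3 ← R3 − 9·R2.
R3 ← R3 / (-10).
R1 ← R1 − 13/9·R3.
R2 ← R2 + 16/9·R3.
Reading off the reduced rows gives a = -1/2, b = 2, c = 3/4.

a = -1/2, b = 2, c = 3/4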